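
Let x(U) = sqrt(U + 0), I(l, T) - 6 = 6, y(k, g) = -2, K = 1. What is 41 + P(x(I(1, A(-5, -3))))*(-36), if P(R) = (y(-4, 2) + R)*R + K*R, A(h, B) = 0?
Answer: -391 + 72*sqrt(3) ≈ -266.29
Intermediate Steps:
I(l, T) = 12 (I(l, T) = 6 + 6 = 12)
x(U) = sqrt(U)
P(R) = R + R*(-2 + R) (P(R) = (-2 + R)*R + 1*R = R*(-2 + R) + R = R + R*(-2 + R))
41 + P(x(I(1, A(-5, -3))))*(-36) = 41 + (sqrt(12)*(-1 + sqrt(12)))*(-36) = 41 + ((2*sqrt(3))*(-1 + 2*sqrt(3)))*(-36) = 41 + (2*sqrt(3)*(-1 + 2*sqrt(3)))*(-36) = 41 - 72*sqrt(3)*(-1 + 2*sqrt(3))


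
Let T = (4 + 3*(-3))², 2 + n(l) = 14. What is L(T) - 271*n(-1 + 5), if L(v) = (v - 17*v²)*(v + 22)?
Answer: -501452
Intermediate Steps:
n(l) = 12 (n(l) = -2 + 14 = 12)
T = 25 (T = (4 - 9)² = (-5)² = 25)
L(v) = (22 + v)*(v - 17*v²) (L(v) = (v - 17*v²)*(22 + v) = (22 + v)*(v - 17*v²))
L(T) - 271*n(-1 + 5) = 25*(22 - 373*25 - 17*25²) - 271*12 = 25*(22 - 9325 - 17*625) - 3252 = 25*(22 - 9325 - 10625) - 3252 = 25*(-19928) - 3252 = -498200 - 3252 = -501452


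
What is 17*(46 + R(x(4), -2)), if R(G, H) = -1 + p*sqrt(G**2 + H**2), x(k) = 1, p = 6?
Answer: 765 + 102*sqrt(5) ≈ 993.08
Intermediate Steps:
R(G, H) = -1 + 6*sqrt(G**2 + H**2)
17*(46 + R(x(4), -2)) = 17*(46 + (-1 + 6*sqrt(1**2 + (-2)**2))) = 17*(46 + (-1 + 6*sqrt(1 + 4))) = 17*(46 + (-1 + 6*sqrt(5))) = 17*(45 + 6*sqrt(5)) = 765 + 102*sqrt(5)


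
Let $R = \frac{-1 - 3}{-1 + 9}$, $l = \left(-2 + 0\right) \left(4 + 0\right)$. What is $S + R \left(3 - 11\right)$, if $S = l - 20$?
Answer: $-24$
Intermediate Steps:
$l = -8$ ($l = \left(-2\right) 4 = -8$)
$S = -28$ ($S = -8 - 20 = -28$)
$R = - \frac{1}{2}$ ($R = - \frac{4}{8} = \left(-4\right) \frac{1}{8} = - \frac{1}{2} \approx -0.5$)
$S + R \left(3 - 11\right) = -28 - \frac{3 - 11}{2} = -28 - -4 = -28 + 4 = -24$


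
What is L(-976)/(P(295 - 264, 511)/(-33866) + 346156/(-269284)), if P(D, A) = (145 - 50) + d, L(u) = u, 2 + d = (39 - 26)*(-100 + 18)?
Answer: 317882222048/409318063 ≈ 776.61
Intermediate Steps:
d = -1068 (d = -2 + (39 - 26)*(-100 + 18) = -2 + 13*(-82) = -2 - 1066 = -1068)
P(D, A) = -973 (P(D, A) = (145 - 50) - 1068 = 95 - 1068 = -973)
L(-976)/(P(295 - 264, 511)/(-33866) + 346156/(-269284)) = -976/(-973/(-33866) + 346156/(-269284)) = -976/(-973*(-1/33866) + 346156*(-1/269284)) = -976/(139/4838 - 86539/67321) = -976/(-409318063/325698998) = -976*(-325698998/409318063) = 317882222048/409318063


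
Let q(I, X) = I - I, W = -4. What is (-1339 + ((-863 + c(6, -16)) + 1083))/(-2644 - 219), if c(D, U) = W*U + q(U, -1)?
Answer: 1055/2863 ≈ 0.36849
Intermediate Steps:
q(I, X) = 0
c(D, U) = -4*U (c(D, U) = -4*U + 0 = -4*U)
(-1339 + ((-863 + c(6, -16)) + 1083))/(-2644 - 219) = (-1339 + ((-863 - 4*(-16)) + 1083))/(-2644 - 219) = (-1339 + ((-863 + 64) + 1083))/(-2863) = (-1339 + (-799 + 1083))*(-1/2863) = (-1339 + 284)*(-1/2863) = -1055*(-1/2863) = 1055/2863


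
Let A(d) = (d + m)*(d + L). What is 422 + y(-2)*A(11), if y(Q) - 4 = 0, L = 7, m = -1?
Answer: 1142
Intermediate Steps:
A(d) = (-1 + d)*(7 + d) (A(d) = (d - 1)*(d + 7) = (-1 + d)*(7 + d))
y(Q) = 4 (y(Q) = 4 + 0 = 4)
422 + y(-2)*A(11) = 422 + 4*(-7 + 11² + 6*11) = 422 + 4*(-7 + 121 + 66) = 422 + 4*180 = 422 + 720 = 1142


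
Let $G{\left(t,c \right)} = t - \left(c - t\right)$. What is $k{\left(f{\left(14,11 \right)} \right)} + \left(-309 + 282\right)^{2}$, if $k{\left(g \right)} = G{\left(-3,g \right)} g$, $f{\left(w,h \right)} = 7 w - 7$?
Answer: $-8098$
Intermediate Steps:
$G{\left(t,c \right)} = - c + 2 t$
$f{\left(w,h \right)} = -7 + 7 w$
$k{\left(g \right)} = g \left(-6 - g\right)$ ($k{\left(g \right)} = \left(- g + 2 \left(-3\right)\right) g = \left(- g - 6\right) g = \left(-6 - g\right) g = g \left(-6 - g\right)$)
$k{\left(f{\left(14,11 \right)} \right)} + \left(-309 + 282\right)^{2} = - \left(-7 + 7 \cdot 14\right) \left(6 + \left(-7 + 7 \cdot 14\right)\right) + \left(-309 + 282\right)^{2} = - \left(-7 + 98\right) \left(6 + \left(-7 + 98\right)\right) + \left(-27\right)^{2} = \left(-1\right) 91 \left(6 + 91\right) + 729 = \left(-1\right) 91 \cdot 97 + 729 = -8827 + 729 = -8098$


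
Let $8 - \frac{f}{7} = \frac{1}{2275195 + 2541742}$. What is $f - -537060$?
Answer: $\frac{2587253933685}{4816937} \approx 5.3712 \cdot 10^{5}$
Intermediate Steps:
$f = \frac{269748465}{4816937}$ ($f = 56 - \frac{7}{2275195 + 2541742} = 56 - \frac{7}{4816937} = \frac{269748465}{4816937} \approx 56.0$)
$f - -537060 = \frac{269748465}{4816937} - -537060 = \frac{269748465}{4816937} + \left(-555064 + 1092124\right) = \frac{269748465}{4816937} + 537060 = \frac{2587253933685}{4816937}$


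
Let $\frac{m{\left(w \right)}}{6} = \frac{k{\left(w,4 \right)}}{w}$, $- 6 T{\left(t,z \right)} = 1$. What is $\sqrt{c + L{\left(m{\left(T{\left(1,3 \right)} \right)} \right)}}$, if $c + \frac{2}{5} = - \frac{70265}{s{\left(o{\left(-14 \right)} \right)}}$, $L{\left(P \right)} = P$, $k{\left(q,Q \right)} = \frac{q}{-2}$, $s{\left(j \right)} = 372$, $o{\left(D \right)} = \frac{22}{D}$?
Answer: $\frac{i \sqrt{166306785}}{930} \approx 13.867 i$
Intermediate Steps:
$k{\left(q,Q \right)} = - \frac{q}{2}$ ($k{\left(q,Q \right)} = q \left(- \frac{1}{2}\right) = - \frac{q}{2}$)
$T{\left(t,z \right)} = - \frac{1}{6}$ ($T{\left(t,z \right)} = \left(- \frac{1}{6}\right) 1 = - \frac{1}{6}$)
$m{\left(w \right)} = -3$ ($m{\left(w \right)} = 6 \frac{\left(- \frac{1}{2}\right) w}{w} = 6 \left(- \frac{1}{2}\right) = -3$)
$c = - \frac{352069}{1860}$ ($c = - \frac{2}{5} - \frac{70265}{372} = - \frac{352069}{1860} \approx -189.28$)
$\sqrt{c + L{\left(m{\left(T{\left(1,3 \right)} \right)} \right)}} = \sqrt{- \frac{352069}{1860} - 3} = \sqrt{- \frac{357649}{1860}} = \frac{i \sqrt{166306785}}{930}$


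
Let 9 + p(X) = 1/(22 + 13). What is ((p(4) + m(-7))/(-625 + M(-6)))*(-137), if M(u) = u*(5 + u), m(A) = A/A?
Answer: -38223/21665 ≈ -1.7643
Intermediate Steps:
p(X) = -314/35 (p(X) = -9 + 1/(22 + 13) = -9 + 1/35 = -314/35)
m(A) = 1
((p(4) + m(-7))/(-625 + M(-6)))*(-137) = ((-314/35 + 1)/(-625 - 6*(5 - 6)))*(-137) = -279/(35*(-625 - 6*(-1)))*(-137) = -279/(35*(-625 + 6))*(-137) = -279/35/(-619)*(-137) = -279/35*(-1/619)*(-137) = (279/21665)*(-137) = -38223/21665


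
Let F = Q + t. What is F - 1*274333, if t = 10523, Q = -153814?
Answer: -417624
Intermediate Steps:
F = -143291 (F = -153814 + 10523 = -143291)
F - 1*274333 = -143291 - 1*274333 = -143291 - 274333 = -417624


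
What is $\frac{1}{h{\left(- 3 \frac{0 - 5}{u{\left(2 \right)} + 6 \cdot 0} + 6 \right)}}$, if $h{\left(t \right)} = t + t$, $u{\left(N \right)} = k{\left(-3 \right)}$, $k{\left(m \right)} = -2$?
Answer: $- \frac{1}{3} \approx -0.33333$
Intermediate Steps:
$u{\left(N \right)} = -2$
$h{\left(t \right)} = 2 t$
$\frac{1}{h{\left(- 3 \frac{0 - 5}{u{\left(2 \right)} + 6 \cdot 0} + 6 \right)}} = \frac{1}{2 \left(- 3 \frac{0 - 5}{-2 + 6 \cdot 0} + 6\right)} = \frac{1}{2 \left(- 3 \left(- \frac{5}{-2 + 0}\right) + 6\right)} = \frac{1}{2 \left(- 3 \left(- \frac{5}{-2}\right) + 6\right)} = \frac{1}{2 \left(- 3 \left(\left(-5\right) \left(- \frac{1}{2}\right)\right) + 6\right)} = \frac{1}{2 \left(\left(-3\right) \frac{5}{2} + 6\right)} = \frac{1}{2 \left(- \frac{15}{2} + 6\right)} = \frac{1}{2 \left(- \frac{3}{2}\right)} = \frac{1}{-3} = - \frac{1}{3}$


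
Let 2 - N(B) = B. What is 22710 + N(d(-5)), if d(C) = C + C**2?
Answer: 22692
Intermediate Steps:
N(B) = 2 - B
22710 + N(d(-5)) = 22710 + (2 - (-5)*(1 - 5)) = 22710 + (2 - (-5)*(-4)) = 22710 + (2 - 1*20) = 22710 + (2 - 20) = 22710 - 18 = 22692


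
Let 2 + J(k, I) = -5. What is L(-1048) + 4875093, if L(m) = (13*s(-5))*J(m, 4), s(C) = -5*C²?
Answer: 4886468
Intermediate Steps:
J(k, I) = -7 (J(k, I) = -2 - 5 = -7)
L(m) = 11375 (L(m) = (13*(-5*(-5)²))*(-7) = (13*(-5*25))*(-7) = (13*(-125))*(-7) = -1625*(-7) = 11375)
L(-1048) + 4875093 = 11375 + 4875093 = 4886468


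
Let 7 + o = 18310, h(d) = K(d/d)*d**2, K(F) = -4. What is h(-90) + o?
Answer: -14097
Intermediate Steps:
h(d) = -4*d**2
o = 18303 (o = -7 + 18310 = 18303)
h(-90) + o = -4*(-90)**2 + 18303 = -4*8100 + 18303 = -32400 + 18303 = -14097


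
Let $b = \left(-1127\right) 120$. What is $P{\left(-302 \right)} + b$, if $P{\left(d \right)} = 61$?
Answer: $-135179$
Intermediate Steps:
$b = -135240$
$P{\left(-302 \right)} + b = 61 - 135240 = -135179$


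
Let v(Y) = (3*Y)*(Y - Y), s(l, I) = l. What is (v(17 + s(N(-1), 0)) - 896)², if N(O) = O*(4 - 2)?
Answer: 802816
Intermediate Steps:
N(O) = 2*O (N(O) = O*2 = 2*O)
v(Y) = 0 (v(Y) = (3*Y)*0 = 0)
(v(17 + s(N(-1), 0)) - 896)² = (0 - 896)² = (-896)² = 802816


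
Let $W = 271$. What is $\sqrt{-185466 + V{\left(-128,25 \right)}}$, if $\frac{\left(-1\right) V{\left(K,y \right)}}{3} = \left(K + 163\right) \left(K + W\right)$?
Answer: $i \sqrt{200481} \approx 447.75 i$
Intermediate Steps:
$V{\left(K,y \right)} = - 3 \left(163 + K\right) \left(271 + K\right)$ ($V{\left(K,y \right)} = - 3 \left(K + 163\right) \left(K + 271\right) = - 3 \left(163 + K\right) \left(271 + K\right)$)
$\sqrt{-185466 + V{\left(-128,25 \right)}} = \sqrt{-185466 - \left(-34137 + 49152\right)} = \sqrt{-185466 - 15015} = \sqrt{-200481} = i \sqrt{200481}$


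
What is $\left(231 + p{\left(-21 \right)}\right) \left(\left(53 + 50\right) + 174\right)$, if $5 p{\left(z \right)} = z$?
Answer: $\frac{314118}{5} \approx 62824.0$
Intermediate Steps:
$p{\left(z \right)} = \frac{z}{5}$
$\left(231 + p{\left(-21 \right)}\right) \left(\left(53 + 50\right) + 174\right) = \left(231 + \frac{1}{5} \left(-21\right)\right) \left(\left(53 + 50\right) + 174\right) = \left(231 - \frac{21}{5}\right) \left(103 + 174\right) = \frac{1134}{5} \cdot 277 = \frac{314118}{5}$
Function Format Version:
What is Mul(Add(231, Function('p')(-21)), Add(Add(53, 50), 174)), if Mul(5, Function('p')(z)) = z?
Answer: Rational(314118, 5) ≈ 62824.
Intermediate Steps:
Function('p')(z) = Mul(Rational(1, 5), z)
Mul(Add(231, Function('p')(-21)), Add(Add(53, 50), 174)) = Mul(Add(231, Mul(Rational(1, 5), -21)), Add(Add(53, 50), 174)) = Mul(Add(231, Rational(-21, 5)), Add(103, 174)) = Mul(Rational(1134, 5), 277) = Rational(314118, 5)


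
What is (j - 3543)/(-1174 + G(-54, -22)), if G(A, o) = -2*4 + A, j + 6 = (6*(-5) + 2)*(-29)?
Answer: 2737/1236 ≈ 2.2144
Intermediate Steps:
j = 806 (j = -6 + (6*(-5) + 2)*(-29) = -6 + (-30 + 2)*(-29) = -6 - 28*(-29) = -6 + 812 = 806)
G(A, o) = -8 + A
(j - 3543)/(-1174 + G(-54, -22)) = (806 - 3543)/(-1174 + (-8 - 54)) = -2737/(-1174 - 62) = -2737/(-1236) = -2737*(-1/1236) = 2737/1236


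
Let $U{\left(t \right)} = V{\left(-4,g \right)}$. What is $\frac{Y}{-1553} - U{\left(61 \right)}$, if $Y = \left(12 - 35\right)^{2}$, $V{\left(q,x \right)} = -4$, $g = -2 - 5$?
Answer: $\frac{5683}{1553} \approx 3.6594$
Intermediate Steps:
$g = -7$
$Y = 529$ ($Y = \left(-23\right)^{2} = 529$)
$U{\left(t \right)} = -4$
$\frac{Y}{-1553} - U{\left(61 \right)} = \frac{529}{-1553} - -4 = 529 \left(- \frac{1}{1553}\right) + 4 = - \frac{529}{1553} + 4 = \frac{5683}{1553}$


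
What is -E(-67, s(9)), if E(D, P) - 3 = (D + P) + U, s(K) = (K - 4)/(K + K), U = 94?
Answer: -545/18 ≈ -30.278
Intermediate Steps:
s(K) = (-4 + K)/(2*K) (s(K) = (-4 + K)/((2*K)) = (-4 + K)*(1/(2*K)) = (-4 + K)/(2*K))
E(D, P) = 97 + D + P (E(D, P) = 3 + ((D + P) + 94) = 3 + (94 + D + P) = 97 + D + P)
-E(-67, s(9)) = -(97 - 67 + (½)*(-4 + 9)/9) = -(97 - 67 + (½)*(⅑)*5) = -(97 - 67 + 5/18) = -1*545/18 = -545/18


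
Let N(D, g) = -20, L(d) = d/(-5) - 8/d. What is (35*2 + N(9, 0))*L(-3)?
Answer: 490/3 ≈ 163.33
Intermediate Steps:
L(d) = -8/d - d/5 (L(d) = d*(-1/5) - 8/d = -d/5 - 8/d = -8/d - d/5)
(35*2 + N(9, 0))*L(-3) = (35*2 - 20)*(-8/(-3) - 1/5*(-3)) = (70 - 20)*(-8*(-1/3) + 3/5) = 50*(8/3 + 3/5) = 50*(49/15) = 490/3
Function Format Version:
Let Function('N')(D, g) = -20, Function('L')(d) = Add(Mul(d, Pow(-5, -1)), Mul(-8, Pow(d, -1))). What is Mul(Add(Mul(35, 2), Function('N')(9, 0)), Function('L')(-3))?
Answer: Rational(490, 3) ≈ 163.33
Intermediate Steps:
Function('L')(d) = Add(Mul(-8, Pow(d, -1)), Mul(Rational(-1, 5), d)) (Function('L')(d) = Add(Mul(d, Rational(-1, 5)), Mul(-8, Pow(d, -1))) = Add(Mul(Rational(-1, 5), d), Mul(-8, Pow(d, -1))) = Add(Mul(-8, Pow(d, -1)), Mul(Rational(-1, 5), d)))
Mul(Add(Mul(35, 2), Function('N')(9, 0)), Function('L')(-3)) = Mul(Add(Mul(35, 2), -20), Add(Mul(-8, Pow(-3, -1)), Mul(Rational(-1, 5), -3))) = Mul(Add(70, -20), Add(Mul(-8, Rational(-1, 3)), Rational(3, 5))) = Mul(50, Add(Rational(8, 3), Rational(3, 5))) = Mul(50, Rational(49, 15)) = Rational(490, 3)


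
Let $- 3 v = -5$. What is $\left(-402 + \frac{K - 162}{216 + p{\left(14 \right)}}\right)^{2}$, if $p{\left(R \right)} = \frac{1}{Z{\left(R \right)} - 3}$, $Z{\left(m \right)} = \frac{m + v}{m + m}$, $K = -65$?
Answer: $\frac{317314618808929}{1953286416} \approx 1.6245 \cdot 10^{5}$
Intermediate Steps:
$v = \frac{5}{3}$ ($v = \left(- \frac{1}{3}\right) \left(-5\right) = \frac{5}{3} \approx 1.6667$)
$Z{\left(m \right)} = \frac{\frac{5}{3} + m}{2 m}$ ($Z{\left(m \right)} = \frac{m + \frac{5}{3}}{m + m} = \frac{\frac{5}{3} + m}{2 m}$)
$p{\left(R \right)} = \frac{1}{-3 + \frac{5 + 3 R}{6 R}}$ ($p{\left(R \right)} = \frac{1}{\frac{5 + 3 R}{6 R} - 3} = \frac{1}{-3 + \frac{5 + 3 R}{6 R}}$)
$\left(-402 + \frac{K - 162}{216 + p{\left(14 \right)}}\right)^{2} = \left(-402 + \frac{-65 - 162}{216 - \frac{84}{-5 + 15 \cdot 14}}\right)^{2} = \left(-402 - \frac{227}{216 - \frac{84}{-5 + 210}}\right)^{2} = \left(-402 - \frac{227}{216 - \frac{84}{205}}\right)^{2} = \left(-402 - \frac{227}{\frac{44196}{205}}\right)^{2} = \left(-402 - \frac{46535}{44196}\right)^{2} = \left(- \frac{17813327}{44196}\right)^{2} = \frac{317314618808929}{1953286416}$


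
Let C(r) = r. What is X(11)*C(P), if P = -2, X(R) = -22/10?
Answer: 22/5 ≈ 4.4000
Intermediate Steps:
X(R) = -11/5 (X(R) = -22*⅒ = -11/5)
X(11)*C(P) = -11/5*(-2) = 22/5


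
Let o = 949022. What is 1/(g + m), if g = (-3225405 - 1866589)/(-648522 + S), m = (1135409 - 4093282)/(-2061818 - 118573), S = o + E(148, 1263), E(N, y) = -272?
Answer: -109102404858/1702416932435 ≈ -0.064087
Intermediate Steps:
S = 948750 (S = 949022 - 272 = 948750)
m = 2957873/2180391 (m = -2957873/(-2180391) = -2957873*(-1/2180391) = 2957873/2180391 ≈ 1.3566)
g = -2545997/150114 (g = (-3225405 - 1866589)/(-648522 + 948750) = -5091994/300228 = -5091994*1/300228 = -2545997/150114 ≈ -16.960)
1/(g + m) = 1/(-2545997/150114 + 2957873/2180391) = 1/(-1702416932435/109102404858) = -109102404858/1702416932435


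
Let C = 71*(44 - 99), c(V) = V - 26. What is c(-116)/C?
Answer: 2/55 ≈ 0.036364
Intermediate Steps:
c(V) = -26 + V
C = -3905 (C = 71*(-55) = -3905)
c(-116)/C = (-26 - 116)/(-3905) = -142*(-1/3905) = 2/55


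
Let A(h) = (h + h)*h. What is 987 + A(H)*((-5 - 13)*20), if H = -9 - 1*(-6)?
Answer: -5493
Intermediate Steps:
H = -3 (H = -9 + 6 = -3)
A(h) = 2*h² (A(h) = (2*h)*h = 2*h²)
987 + A(H)*((-5 - 13)*20) = 987 + (2*(-3)²)*((-5 - 13)*20) = 987 + (2*9)*(-18*20) = 987 + 18*(-360) = 987 - 6480 = -5493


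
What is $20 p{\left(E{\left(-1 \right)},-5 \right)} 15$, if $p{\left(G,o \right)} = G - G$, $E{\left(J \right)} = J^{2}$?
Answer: $0$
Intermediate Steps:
$p{\left(G,o \right)} = 0$
$20 p{\left(E{\left(-1 \right)},-5 \right)} 15 = 20 \cdot 0 \cdot 15 = 0 \cdot 15 = 0$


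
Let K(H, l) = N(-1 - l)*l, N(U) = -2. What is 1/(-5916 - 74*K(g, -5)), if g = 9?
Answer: -1/6656 ≈ -0.00015024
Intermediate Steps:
K(H, l) = -2*l
1/(-5916 - 74*K(g, -5)) = 1/(-5916 - (-148)*(-5)) = 1/(-5916 - 74*10) = 1/(-5916 - 740) = 1/(-6656) = -1/6656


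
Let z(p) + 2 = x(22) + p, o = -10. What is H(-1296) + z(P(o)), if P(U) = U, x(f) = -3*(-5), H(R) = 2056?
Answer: 2059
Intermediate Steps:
x(f) = 15
z(p) = 13 + p (z(p) = -2 + (15 + p) = 13 + p)
H(-1296) + z(P(o)) = 2056 + (13 - 10) = 2056 + 3 = 2059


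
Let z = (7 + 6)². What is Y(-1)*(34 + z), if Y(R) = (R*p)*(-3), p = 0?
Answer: 0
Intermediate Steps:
z = 169 (z = 13² = 169)
Y(R) = 0 (Y(R) = (R*0)*(-3) = 0*(-3) = 0)
Y(-1)*(34 + z) = 0*(34 + 169) = 0*203 = 0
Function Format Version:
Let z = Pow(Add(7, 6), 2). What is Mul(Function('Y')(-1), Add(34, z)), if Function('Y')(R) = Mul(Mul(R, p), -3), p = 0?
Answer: 0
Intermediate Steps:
z = 169 (z = Pow(13, 2) = 169)
Function('Y')(R) = 0 (Function('Y')(R) = Mul(Mul(R, 0), -3) = Mul(0, -3) = 0)
Mul(Function('Y')(-1), Add(34, z)) = Mul(0, Add(34, 169)) = Mul(0, 203) = 0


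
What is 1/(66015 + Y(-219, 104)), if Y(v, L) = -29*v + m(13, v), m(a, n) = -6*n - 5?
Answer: 1/73675 ≈ 1.3573e-5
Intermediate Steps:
m(a, n) = -5 - 6*n
Y(v, L) = -5 - 35*v (Y(v, L) = -29*v + (-5 - 6*v) = -5 - 35*v)
1/(66015 + Y(-219, 104)) = 1/(66015 + (-5 - 35*(-219))) = 1/(66015 + (-5 + 7665)) = 1/(66015 + 7660) = 1/73675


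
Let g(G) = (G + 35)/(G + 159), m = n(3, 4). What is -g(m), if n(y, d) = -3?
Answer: -8/39 ≈ -0.20513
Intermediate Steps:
m = -3
g(G) = (35 + G)/(159 + G)
-g(m) = -(35 - 3)/(159 - 3) = -32/156 = -1*8/39 = -8/39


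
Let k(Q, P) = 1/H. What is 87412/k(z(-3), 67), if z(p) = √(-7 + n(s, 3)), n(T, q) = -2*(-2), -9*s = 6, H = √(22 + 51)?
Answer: 87412*√73 ≈ 7.4685e+5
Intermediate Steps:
H = √73 ≈ 8.5440
s = -⅔ (s = -⅑*6 = -⅔ ≈ -0.66667)
n(T, q) = 4
z(p) = I*√3 (z(p) = √(-7 + 4) = √(-3) = I*√3)
k(Q, P) = √73/73 (k(Q, P) = 1/(√73) = √73/73)
87412/k(z(-3), 67) = 87412/((√73/73)) = 87412*√73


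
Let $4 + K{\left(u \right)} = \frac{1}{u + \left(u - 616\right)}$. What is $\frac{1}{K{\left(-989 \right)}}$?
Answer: $- \frac{2594}{10377} \approx -0.24998$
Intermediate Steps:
$K{\left(u \right)} = -4 + \frac{1}{-616 + 2 u}$ ($K{\left(u \right)} = -4 + \frac{1}{u + \left(u - 616\right)} = -4 + \frac{1}{u + \left(-616 + u\right)} = -4 + \frac{1}{-616 + 2 u}$)
$\frac{1}{K{\left(-989 \right)}} = \frac{1}{\frac{1}{2} \frac{1}{-308 - 989} \left(2465 - -7912\right)} = \frac{1}{\frac{1}{2} \frac{1}{-1297} \left(2465 + 7912\right)} = \frac{1}{\frac{1}{2} \left(- \frac{1}{1297}\right) 10377} = \frac{1}{- \frac{10377}{2594}} = - \frac{2594}{10377}$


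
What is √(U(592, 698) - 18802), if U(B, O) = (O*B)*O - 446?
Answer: 4*√18025345 ≈ 16983.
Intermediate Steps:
U(B, O) = -446 + B*O² (U(B, O) = (B*O)*O - 446 = B*O² - 446 = -446 + B*O²)
√(U(592, 698) - 18802) = √((-446 + 592*698²) - 18802) = √((-446 + 592*487204) - 18802) = √((-446 + 288424768) - 18802) = √(288424322 - 18802) = √288405520 = 4*√18025345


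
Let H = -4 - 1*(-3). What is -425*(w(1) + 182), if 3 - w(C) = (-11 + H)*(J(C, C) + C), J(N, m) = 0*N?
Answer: -83725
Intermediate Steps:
H = -1 (H = -4 + 3 = -1)
J(N, m) = 0
w(C) = 3 + 12*C (w(C) = 3 - (-11 - 1)*(0 + C) = 3 - (-12)*C = 3 + 12*C)
-425*(w(1) + 182) = -425*((3 + 12*1) + 182) = -425*((3 + 12) + 182) = -425*(15 + 182) = -425*197 = -83725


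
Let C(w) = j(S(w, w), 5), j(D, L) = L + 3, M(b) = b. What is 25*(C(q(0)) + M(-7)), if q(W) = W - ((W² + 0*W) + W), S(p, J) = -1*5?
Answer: 25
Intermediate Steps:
S(p, J) = -5
j(D, L) = 3 + L
q(W) = -W² (q(W) = W - ((W² + 0) + W) = W - (W² + W) = W - (W + W²) = W + (-W - W²) = -W²)
C(w) = 8 (C(w) = 3 + 5 = 8)
25*(C(q(0)) + M(-7)) = 25*(8 - 7) = 25*1 = 25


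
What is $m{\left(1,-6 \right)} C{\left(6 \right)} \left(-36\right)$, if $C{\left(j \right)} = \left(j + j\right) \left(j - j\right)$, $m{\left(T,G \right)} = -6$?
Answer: $0$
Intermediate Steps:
$C{\left(j \right)} = 0$ ($C{\left(j \right)} = 2 j 0 = 0$)
$m{\left(1,-6 \right)} C{\left(6 \right)} \left(-36\right) = \left(-6\right) 0 \left(-36\right) = 0 \left(-36\right) = 0$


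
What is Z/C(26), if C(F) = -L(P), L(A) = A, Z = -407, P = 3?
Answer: 407/3 ≈ 135.67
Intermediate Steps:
C(F) = -3 (C(F) = -1*3 = -3)
Z/C(26) = -407/(-3) = -407*(-⅓) = 407/3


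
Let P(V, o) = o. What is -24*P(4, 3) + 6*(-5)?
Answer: -102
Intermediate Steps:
-24*P(4, 3) + 6*(-5) = -24*3 + 6*(-5) = -72 - 30 = -102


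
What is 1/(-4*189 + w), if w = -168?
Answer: -1/924 ≈ -0.0010823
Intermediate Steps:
1/(-4*189 + w) = 1/(-4*189 - 168) = 1/(-756 - 168) = 1/(-924) = -1/924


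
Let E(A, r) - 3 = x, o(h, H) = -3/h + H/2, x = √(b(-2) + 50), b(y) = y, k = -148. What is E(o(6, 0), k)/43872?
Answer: 1/14624 + √3/10968 ≈ 0.00022630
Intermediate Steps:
x = 4*√3 (x = √(-2 + 50) = √48 = 4*√3 ≈ 6.9282)
o(h, H) = H/2 - 3/h (o(h, H) = -3/h + H*(½) = -3/h + H/2 = H/2 - 3/h)
E(A, r) = 3 + 4*√3
E(o(6, 0), k)/43872 = (3 + 4*√3)/43872 = (3 + 4*√3)*(1/43872) = 1/14624 + √3/10968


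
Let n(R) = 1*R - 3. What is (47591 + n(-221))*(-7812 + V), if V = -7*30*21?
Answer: -578919474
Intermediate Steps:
n(R) = -3 + R (n(R) = R - 3 = -3 + R)
V = -4410 (V = -210*21 = -4410)
(47591 + n(-221))*(-7812 + V) = (47591 + (-3 - 221))*(-7812 - 4410) = (47591 - 224)*(-12222) = 47367*(-12222) = -578919474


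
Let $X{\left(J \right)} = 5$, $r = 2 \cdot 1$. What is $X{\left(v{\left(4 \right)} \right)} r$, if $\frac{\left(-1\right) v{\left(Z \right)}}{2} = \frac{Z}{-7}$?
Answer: $10$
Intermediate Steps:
$r = 2$
$v{\left(Z \right)} = \frac{2 Z}{7}$ ($v{\left(Z \right)} = - 2 \frac{Z}{-7} = - 2 Z \left(- \frac{1}{7}\right) = - 2 \left(- \frac{Z}{7}\right) = \frac{2 Z}{7}$)
$X{\left(v{\left(4 \right)} \right)} r = 5 \cdot 2 = 10$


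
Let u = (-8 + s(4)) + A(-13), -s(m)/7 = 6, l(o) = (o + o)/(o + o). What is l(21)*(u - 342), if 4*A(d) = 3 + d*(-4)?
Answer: -1513/4 ≈ -378.25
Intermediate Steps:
l(o) = 1 (l(o) = (2*o)/((2*o)) = (2*o)*(1/(2*o)) = 1)
s(m) = -42 (s(m) = -7*6 = -42)
A(d) = ¾ - d (A(d) = (3 + d*(-4))/4 = (3 - 4*d)/4 = ¾ - d)
u = -145/4 (u = (-8 - 42) + (¾ - 1*(-13)) = -50 + (¾ + 13) = -50 + 55/4 = -145/4 ≈ -36.250)
l(21)*(u - 342) = 1*(-145/4 - 342) = 1*(-1513/4) = -1513/4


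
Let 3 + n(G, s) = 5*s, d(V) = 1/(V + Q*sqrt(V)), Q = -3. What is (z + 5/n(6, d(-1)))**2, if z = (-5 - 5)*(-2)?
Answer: 296800/841 - 16350*I/841 ≈ 352.91 - 19.441*I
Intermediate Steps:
d(V) = 1/(V - 3*sqrt(V))
z = 20 (z = -10*(-2) = 20)
n(G, s) = -3 + 5*s
(z + 5/n(6, d(-1)))**2 = (20 + 5/(-3 + 5/(-1 - 3*I)))**2 = (20 + 5/(-3 + 5*((-1 + 3*I)/10)))**2 = (20 + 5/(-3 + (-1 + 3*I)/2))**2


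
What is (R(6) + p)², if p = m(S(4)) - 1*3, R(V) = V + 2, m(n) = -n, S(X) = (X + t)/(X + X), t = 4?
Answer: 16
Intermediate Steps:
S(X) = (4 + X)/(2*X) (S(X) = (X + 4)/(X + X) = (4 + X)/((2*X)) = (4 + X)*(1/(2*X)) = (4 + X)/(2*X))
R(V) = 2 + V
p = -4 (p = -(4 + 4)/(2*4) - 1*3 = -8/(2*4) - 3 = -1*1 - 3 = -1 - 3 = -4)
(R(6) + p)² = ((2 + 6) - 4)² = (8 - 4)² = 4² = 16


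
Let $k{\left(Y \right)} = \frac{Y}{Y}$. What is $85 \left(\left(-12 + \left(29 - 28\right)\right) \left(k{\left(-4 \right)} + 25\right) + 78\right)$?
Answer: $-17680$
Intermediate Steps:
$k{\left(Y \right)} = 1$
$85 \left(\left(-12 + \left(29 - 28\right)\right) \left(k{\left(-4 \right)} + 25\right) + 78\right) = 85 \left(\left(-12 + \left(29 - 28\right)\right) \left(1 + 25\right) + 78\right) = 85 \left(\left(-12 + 1\right) 26 + 78\right) = 85 \left(\left(-11\right) 26 + 78\right) = 85 \left(-286 + 78\right) = 85 \left(-208\right) = -17680$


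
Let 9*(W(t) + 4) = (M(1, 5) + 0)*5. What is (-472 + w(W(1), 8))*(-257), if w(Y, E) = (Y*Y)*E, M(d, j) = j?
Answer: 9576848/81 ≈ 1.1823e+5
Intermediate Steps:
W(t) = -11/9 (W(t) = -4 + ((5 + 0)*5)/9 = -4 + (5*5)/9 = -4 + (⅑)*25 = -4 + 25/9 = -11/9)
w(Y, E) = E*Y² (w(Y, E) = Y²*E = E*Y²)
(-472 + w(W(1), 8))*(-257) = (-472 + 8*(-11/9)²)*(-257) = (-472 + 8*(121/81))*(-257) = (-472 + 968/81)*(-257) = -37264/81*(-257) = 9576848/81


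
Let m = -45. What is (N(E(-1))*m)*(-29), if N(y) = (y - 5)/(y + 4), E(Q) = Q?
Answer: -2610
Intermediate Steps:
N(y) = (-5 + y)/(4 + y)
(N(E(-1))*m)*(-29) = (((-5 - 1)/(4 - 1))*(-45))*(-29) = ((-6/3)*(-45))*(-29) = (((⅓)*(-6))*(-45))*(-29) = -2*(-45)*(-29) = 90*(-29) = -2610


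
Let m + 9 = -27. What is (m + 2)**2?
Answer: 1156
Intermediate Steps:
m = -36 (m = -9 - 27 = -36)
(m + 2)**2 = (-36 + 2)**2 = (-34)**2 = 1156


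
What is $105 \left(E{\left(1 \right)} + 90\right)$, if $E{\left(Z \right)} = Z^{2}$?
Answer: $9555$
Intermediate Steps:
$105 \left(E{\left(1 \right)} + 90\right) = 105 \left(1^{2} + 90\right) = 105 \left(1 + 90\right) = 105 \cdot 91 = 9555$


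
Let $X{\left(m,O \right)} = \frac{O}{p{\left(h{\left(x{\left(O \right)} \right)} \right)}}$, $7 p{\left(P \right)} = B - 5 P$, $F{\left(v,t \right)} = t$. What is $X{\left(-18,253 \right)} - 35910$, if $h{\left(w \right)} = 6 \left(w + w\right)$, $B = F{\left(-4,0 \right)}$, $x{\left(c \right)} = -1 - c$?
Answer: $- \frac{547266629}{15240} \approx -35910.0$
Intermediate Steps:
$B = 0$
$h{\left(w \right)} = 12 w$ ($h{\left(w \right)} = 6 \cdot 2 w = 12 w$)
$p{\left(P \right)} = - \frac{5 P}{7}$ ($p{\left(P \right)} = \frac{0 - 5 P}{7} = \frac{\left(-5\right) P}{7} = - \frac{5 P}{7}$)
$X{\left(m,O \right)} = \frac{O}{\frac{60}{7} + \frac{60 O}{7}}$ ($X{\left(m,O \right)} = \frac{O}{\left(- \frac{5}{7}\right) 12 \left(-1 - O\right)} = \frac{O}{\left(- \frac{5}{7}\right) \left(-12 - 12 O\right)} = \frac{O}{\frac{60}{7} + \frac{60 O}{7}}$)
$X{\left(-18,253 \right)} - 35910 = \frac{7}{60} \cdot 253 \frac{1}{1 + 253} - 35910 = \frac{7}{60} \cdot 253 \cdot \frac{1}{254} - 35910 = \frac{1771}{15240} - 35910 = - \frac{547266629}{15240}$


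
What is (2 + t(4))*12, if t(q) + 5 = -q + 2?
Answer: -60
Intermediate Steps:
t(q) = -3 - q (t(q) = -5 + (-q + 2) = -5 + (2 - q) = -3 - q)
(2 + t(4))*12 = (2 + (-3 - 1*4))*12 = (2 + (-3 - 4))*12 = (2 - 7)*12 = -5*12 = -60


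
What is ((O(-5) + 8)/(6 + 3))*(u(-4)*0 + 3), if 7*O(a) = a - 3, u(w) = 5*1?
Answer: 16/7 ≈ 2.2857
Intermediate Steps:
u(w) = 5
O(a) = -3/7 + a/7 (O(a) = (a - 3)/7 = (-3 + a)/7 = -3/7 + a/7)
((O(-5) + 8)/(6 + 3))*(u(-4)*0 + 3) = (((-3/7 + (1/7)*(-5)) + 8)/(6 + 3))*(5*0 + 3) = (((-3/7 - 5/7) + 8)/9)*(0 + 3) = ((-8/7 + 8)*(1/9))*3 = ((48/7)*(1/9))*3 = (16/21)*3 = 16/7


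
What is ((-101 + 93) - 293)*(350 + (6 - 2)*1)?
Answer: -106554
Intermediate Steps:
((-101 + 93) - 293)*(350 + (6 - 2)*1) = (-8 - 293)*(350 + 4*1) = -301*(350 + 4) = -301*354 = -106554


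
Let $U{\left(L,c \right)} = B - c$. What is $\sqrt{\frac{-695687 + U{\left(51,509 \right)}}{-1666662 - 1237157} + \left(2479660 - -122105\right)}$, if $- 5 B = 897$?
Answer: $\frac{2 \sqrt{137115707708573880110}}{14519095} \approx 1613.0$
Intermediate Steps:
$B = - \frac{897}{5}$ ($B = \left(- \frac{1}{5}\right) 897 = - \frac{897}{5} \approx -179.4$)
$U{\left(L,c \right)} = - \frac{897}{5} - c$
$\sqrt{\frac{-695687 + U{\left(51,509 \right)}}{-1666662 - 1237157} + \left(2479660 - -122105\right)} = \sqrt{\frac{-695687 - \frac{3442}{5}}{-1666662 - 1237157} + \left(2479660 - -122105\right)} = \sqrt{\frac{-695687 - \frac{3442}{5}}{-2903819} + \left(2479660 + 122105\right)} = \sqrt{\left(-695687 - \frac{3442}{5}\right) \left(- \frac{1}{2903819}\right) + 2601765} = \sqrt{\left(- \frac{3481877}{5}\right) \left(- \frac{1}{2903819}\right) + 2601765} = \sqrt{\frac{3481877}{14519095} + 2601765} = \sqrt{\frac{37775276684552}{14519095}} = \frac{2 \sqrt{137115707708573880110}}{14519095}$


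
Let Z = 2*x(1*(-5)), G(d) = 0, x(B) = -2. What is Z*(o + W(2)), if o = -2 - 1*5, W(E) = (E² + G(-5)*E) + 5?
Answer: -8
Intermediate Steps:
W(E) = 5 + E² (W(E) = (E² + 0*E) + 5 = (E² + 0) + 5 = E² + 5 = 5 + E²)
Z = -4 (Z = 2*(-2) = -4)
o = -7 (o = -2 - 5 = -7)
Z*(o + W(2)) = -4*(-7 + (5 + 2²)) = -4*(-7 + (5 + 4)) = -4*(-7 + 9) = -4*2 = -8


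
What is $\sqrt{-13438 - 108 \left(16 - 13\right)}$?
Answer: $i \sqrt{13762} \approx 117.31 i$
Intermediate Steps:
$\sqrt{-13438 - 108 \left(16 - 13\right)} = \sqrt{-13438 - 324} = \sqrt{-13762} = i \sqrt{13762}$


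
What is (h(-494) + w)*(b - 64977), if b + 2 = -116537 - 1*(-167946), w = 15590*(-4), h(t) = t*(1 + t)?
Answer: -2458639740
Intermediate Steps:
w = -62360
b = 51407 (b = -2 + (-116537 - 1*(-167946)) = -2 + (-116537 + 167946) = -2 + 51409 = 51407)
(h(-494) + w)*(b - 64977) = (-494*(1 - 494) - 62360)*(51407 - 64977) = (-494*(-493) - 62360)*(-13570) = (243542 - 62360)*(-13570) = 181182*(-13570) = -2458639740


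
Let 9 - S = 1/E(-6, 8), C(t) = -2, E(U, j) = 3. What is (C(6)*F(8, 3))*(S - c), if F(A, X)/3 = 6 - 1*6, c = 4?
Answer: 0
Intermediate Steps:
S = 26/3 (S = 9 - 1/3 = 9 - 1*⅓ = 9 - ⅓ = 26/3 ≈ 8.6667)
F(A, X) = 0 (F(A, X) = 3*(6 - 1*6) = 3*(6 - 6) = 3*0 = 0)
(C(6)*F(8, 3))*(S - c) = (-2*0)*(26/3 - 1*4) = 0*(26/3 - 4) = 0*(14/3) = 0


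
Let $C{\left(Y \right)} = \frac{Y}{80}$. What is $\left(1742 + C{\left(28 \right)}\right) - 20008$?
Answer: $- \frac{365313}{20} \approx -18266.0$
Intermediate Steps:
$C{\left(Y \right)} = \frac{Y}{80}$ ($C{\left(Y \right)} = Y \frac{1}{80} = \frac{Y}{80}$)
$\left(1742 + C{\left(28 \right)}\right) - 20008 = \left(1742 + \frac{1}{80} \cdot 28\right) - 20008 = \left(1742 + \frac{7}{20}\right) - 20008 = \frac{34847}{20} - 20008 = - \frac{365313}{20}$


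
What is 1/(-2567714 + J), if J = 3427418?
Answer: 1/859704 ≈ 1.1632e-6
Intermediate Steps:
1/(-2567714 + J) = 1/(-2567714 + 3427418) = 1/859704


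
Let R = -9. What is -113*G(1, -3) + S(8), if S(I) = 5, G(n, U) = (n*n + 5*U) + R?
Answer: 2604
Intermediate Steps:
G(n, U) = -9 + n² + 5*U (G(n, U) = (n*n + 5*U) - 9 = (n² + 5*U) - 9 = -9 + n² + 5*U)
-113*G(1, -3) + S(8) = -113*(-9 + 1² + 5*(-3)) + 5 = -113*(-9 + 1 - 15) + 5 = -113*(-23) + 5 = 2599 + 5 = 2604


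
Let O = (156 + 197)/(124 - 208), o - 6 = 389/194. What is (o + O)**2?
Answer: 960070225/66389904 ≈ 14.461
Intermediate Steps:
o = 1553/194 (o = 6 + 389/194 = 1553/194 ≈ 8.0052)
O = -353/84 (O = 353/(-84) = 353*(-1/84) = -353/84 ≈ -4.2024)
(o + O)**2 = (1553/194 - 353/84)**2 = (30985/8148)**2 = 960070225/66389904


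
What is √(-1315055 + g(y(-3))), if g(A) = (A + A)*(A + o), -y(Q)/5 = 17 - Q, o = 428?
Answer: I*√1380655 ≈ 1175.0*I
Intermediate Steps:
y(Q) = -85 + 5*Q (y(Q) = -5*(17 - Q) = -85 + 5*Q)
g(A) = 2*A*(428 + A) (g(A) = (A + A)*(A + 428) = (2*A)*(428 + A) = 2*A*(428 + A))
√(-1315055 + g(y(-3))) = √(-1315055 + 2*(-85 + 5*(-3))*(428 + (-85 + 5*(-3)))) = √(-1315055 + 2*(-85 - 15)*(428 + (-85 - 15))) = √(-1315055 + 2*(-100)*(428 - 100)) = √(-1315055 + 2*(-100)*328) = √(-1315055 - 65600) = √(-1380655) = I*√1380655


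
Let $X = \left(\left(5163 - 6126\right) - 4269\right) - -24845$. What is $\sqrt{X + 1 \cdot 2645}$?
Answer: $\sqrt{22258} \approx 149.19$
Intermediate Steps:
$X = 19613$ ($X = \left(-963 - 4269\right) + 24845 = -5232 + 24845 = 19613$)
$\sqrt{X + 1 \cdot 2645} = \sqrt{19613 + 1 \cdot 2645} = \sqrt{19613 + 2645} = \sqrt{22258}$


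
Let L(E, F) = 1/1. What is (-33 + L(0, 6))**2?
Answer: 1024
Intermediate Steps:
L(E, F) = 1
(-33 + L(0, 6))**2 = (-33 + 1)**2 = (-32)**2 = 1024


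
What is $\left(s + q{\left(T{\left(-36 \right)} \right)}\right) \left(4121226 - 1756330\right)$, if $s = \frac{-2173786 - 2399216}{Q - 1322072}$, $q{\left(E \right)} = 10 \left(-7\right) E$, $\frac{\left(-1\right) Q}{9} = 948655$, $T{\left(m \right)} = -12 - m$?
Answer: $- \frac{39163083476827968}{9859967} \approx -3.9719 \cdot 10^{9}$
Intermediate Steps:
$Q = -8537895$ ($Q = \left(-9\right) 948655 = -8537895$)
$q{\left(E \right)} = - 70 E$
$s = \frac{4573002}{9859967}$ ($s = \frac{-2173786 - 2399216}{-8537895 - 1322072} = - \frac{4573002}{-9859967} = \left(-4573002\right) \left(- \frac{1}{9859967}\right) = \frac{4573002}{9859967} \approx 0.46379$)
$\left(s + q{\left(T{\left(-36 \right)} \right)}\right) \left(4121226 - 1756330\right) = \left(\frac{4573002}{9859967} - 70 \left(-12 - -36\right)\right) \left(4121226 - 1756330\right) = \left(\frac{4573002}{9859967} - 70 \left(-12 + 36\right)\right) 2364896 = \left(\frac{4573002}{9859967} - 1680\right) 2364896 = \left(- \frac{16560171558}{9859967}\right) 2364896 = - \frac{39163083476827968}{9859967}$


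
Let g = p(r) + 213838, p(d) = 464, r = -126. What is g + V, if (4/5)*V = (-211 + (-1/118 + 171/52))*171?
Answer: 2085035469/12272 ≈ 1.6990e+5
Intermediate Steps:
V = -544878675/12272 (V = 5*((-211 + (-1/118 + 171/52))*171)/4 = 5*((-211 + 10063/3068)*171)/4 = 5*(-637285/3068*171)/4 = (5/4)*(-108975735/3068) = -544878675/12272 ≈ -44400.)
g = 214302 (g = 464 + 213838 = 214302)
g + V = 214302 - 544878675/12272 = 2085035469/12272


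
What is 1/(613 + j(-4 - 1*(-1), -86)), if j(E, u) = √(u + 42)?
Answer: 613/375813 - 2*I*√11/375813 ≈ 0.0016311 - 1.765e-5*I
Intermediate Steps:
j(E, u) = √(42 + u)
1/(613 + j(-4 - 1*(-1), -86)) = 1/(613 + √(42 - 86)) = 1/(613 + √(-44)) = 1/(613 + 2*I*√11)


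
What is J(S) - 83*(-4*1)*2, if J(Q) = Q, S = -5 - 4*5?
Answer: 639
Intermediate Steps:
S = -25 (S = -5 - 20 = -25)
J(S) - 83*(-4*1)*2 = -25 - 83*(-4*1)*2 = -25 - (-332)*2 = -25 - 83*(-8) = -25 + 664 = 639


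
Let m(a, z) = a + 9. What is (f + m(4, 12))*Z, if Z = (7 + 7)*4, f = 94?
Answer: 5992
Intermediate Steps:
m(a, z) = 9 + a
Z = 56 (Z = 14*4 = 56)
(f + m(4, 12))*Z = (94 + (9 + 4))*56 = (94 + 13)*56 = 107*56 = 5992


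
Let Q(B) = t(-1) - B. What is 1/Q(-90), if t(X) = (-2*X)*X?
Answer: 1/88 ≈ 0.011364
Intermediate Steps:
t(X) = -2*X**2
Q(B) = -2 - B (Q(B) = -2*(-1)**2 - B = -2*1 - B = -2 - B)
1/Q(-90) = 1/(-2 - 1*(-90)) = 1/(-2 + 90) = 1/88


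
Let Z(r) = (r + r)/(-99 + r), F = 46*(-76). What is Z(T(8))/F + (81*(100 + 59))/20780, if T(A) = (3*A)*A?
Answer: 174139333/281506660 ≈ 0.61860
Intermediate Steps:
F = -3496
T(A) = 3*A**2
Z(r) = 2*r/(-99 + r) (Z(r) = (2*r)/(-99 + r) = 2*r/(-99 + r))
Z(T(8))/F + (81*(100 + 59))/20780 = (2*(3*8**2)/(-99 + 3*8**2))/(-3496) + (81*(100 + 59))/20780 = (2*(3*64)/(-99 + 3*64))*(-1/3496) + (81*159)*(1/20780) = (2*192/(-99 + 192))*(-1/3496) + 12879*(1/20780) = (2*192/93)*(-1/3496) + 12879/20780 = (2*192*(1/93))*(-1/3496) + 12879/20780 = (128/31)*(-1/3496) + 12879/20780 = -16/13547 + 12879/20780 = 174139333/281506660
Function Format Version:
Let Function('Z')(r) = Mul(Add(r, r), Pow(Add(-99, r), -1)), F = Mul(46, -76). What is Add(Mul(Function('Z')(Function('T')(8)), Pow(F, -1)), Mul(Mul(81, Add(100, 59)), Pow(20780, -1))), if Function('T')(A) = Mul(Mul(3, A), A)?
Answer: Rational(174139333, 281506660) ≈ 0.61860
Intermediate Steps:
F = -3496
Function('T')(A) = Mul(3, Pow(A, 2))
Function('Z')(r) = Mul(2, r, Pow(Add(-99, r), -1)) (Function('Z')(r) = Mul(Mul(2, r), Pow(Add(-99, r), -1)) = Mul(2, r, Pow(Add(-99, r), -1)))
Add(Mul(Function('Z')(Function('T')(8)), Pow(F, -1)), Mul(Mul(81, Add(100, 59)), Pow(20780, -1))) = Add(Mul(Mul(2, Mul(3, Pow(8, 2)), Pow(Add(-99, Mul(3, Pow(8, 2))), -1)), Pow(-3496, -1)), Mul(Mul(81, Add(100, 59)), Pow(20780, -1))) = Add(Mul(Mul(2, Mul(3, 64), Pow(Add(-99, Mul(3, 64)), -1)), Rational(-1, 3496)), Mul(Mul(81, 159), Rational(1, 20780))) = Add(Mul(Mul(2, 192, Pow(Add(-99, 192), -1)), Rational(-1, 3496)), Mul(12879, Rational(1, 20780))) = Add(Mul(Mul(2, 192, Pow(93, -1)), Rational(-1, 3496)), Rational(12879, 20780)) = Add(Mul(Mul(2, 192, Rational(1, 93)), Rational(-1, 3496)), Rational(12879, 20780)) = Add(Mul(Rational(128, 31), Rational(-1, 3496)), Rational(12879, 20780)) = Add(Rational(-16, 13547), Rational(12879, 20780)) = Rational(174139333, 281506660)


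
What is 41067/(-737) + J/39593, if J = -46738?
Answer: -1660411637/29180041 ≈ -56.902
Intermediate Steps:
41067/(-737) + J/39593 = 41067/(-737) - 46738/39593 = 41067*(-1/737) - 46738*1/39593 = -41067/737 - 46738/39593 = -1660411637/29180041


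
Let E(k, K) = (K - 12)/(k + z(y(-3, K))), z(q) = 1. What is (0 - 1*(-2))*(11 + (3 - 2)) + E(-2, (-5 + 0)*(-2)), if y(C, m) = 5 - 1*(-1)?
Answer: 26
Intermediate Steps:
y(C, m) = 6 (y(C, m) = 5 + 1 = 6)
E(k, K) = (-12 + K)/(1 + k) (E(k, K) = (K - 12)/(k + 1) = (-12 + K)/(1 + k))
(0 - 1*(-2))*(11 + (3 - 2)) + E(-2, (-5 + 0)*(-2)) = (0 - 1*(-2))*(11 + (3 - 2)) + (-12 + (-5 + 0)*(-2))/(1 - 2) = (0 + 2)*(11 + 1) + (-12 - 5*(-2))/(-1) = 2*12 - (-12 + 10) = 24 - 1*(-2) = 24 + 2 = 26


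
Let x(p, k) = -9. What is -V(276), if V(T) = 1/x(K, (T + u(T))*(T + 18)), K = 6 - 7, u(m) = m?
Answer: 1/9 ≈ 0.11111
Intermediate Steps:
K = -1
V(T) = -1/9 (V(T) = 1/(-9) = -1/9)
-V(276) = -1*(-1/9) = 1/9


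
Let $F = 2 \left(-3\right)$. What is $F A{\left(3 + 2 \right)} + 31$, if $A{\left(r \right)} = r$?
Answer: $1$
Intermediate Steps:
$F = -6$
$F A{\left(3 + 2 \right)} + 31 = - 6 \left(3 + 2\right) + 31 = \left(-6\right) 5 + 31 = -30 + 31 = 1$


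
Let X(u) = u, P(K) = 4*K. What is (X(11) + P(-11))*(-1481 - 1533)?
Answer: 99462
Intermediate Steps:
(X(11) + P(-11))*(-1481 - 1533) = (11 + 4*(-11))*(-1481 - 1533) = (11 - 44)*(-3014) = -33*(-3014) = 99462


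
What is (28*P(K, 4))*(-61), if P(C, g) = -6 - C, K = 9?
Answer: 25620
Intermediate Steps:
(28*P(K, 4))*(-61) = (28*(-6 - 1*9))*(-61) = (28*(-6 - 9))*(-61) = (28*(-15))*(-61) = -420*(-61) = 25620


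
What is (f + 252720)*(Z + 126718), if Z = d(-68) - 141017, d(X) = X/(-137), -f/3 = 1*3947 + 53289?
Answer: -158694001740/137 ≈ -1.1584e+9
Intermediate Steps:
f = -171708 (f = -3*(1*3947 + 53289) = -3*(3947 + 53289) = -3*57236 = -171708)
d(X) = -X/137 (d(X) = X*(-1/137) = -X/137)
Z = -19319261/137 (Z = -1/137*(-68) - 141017 = 68/137 - 141017 = -19319261/137 ≈ -1.4102e+5)
(f + 252720)*(Z + 126718) = (-171708 + 252720)*(-19319261/137 + 126718) = 81012*(-1958895/137) = -158694001740/137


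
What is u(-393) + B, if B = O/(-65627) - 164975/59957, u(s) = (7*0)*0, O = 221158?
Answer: -24086784531/3934798039 ≈ -6.1215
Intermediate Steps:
u(s) = 0 (u(s) = 0*0 = 0)
B = -24086784531/3934798039 (B = 221158/(-65627) - 164975/59957 = 221158*(-1/65627) - 164975*1/59957 = -221158/65627 - 164975/59957 = -24086784531/3934798039 ≈ -6.1215)
u(-393) + B = 0 - 24086784531/3934798039 = -24086784531/3934798039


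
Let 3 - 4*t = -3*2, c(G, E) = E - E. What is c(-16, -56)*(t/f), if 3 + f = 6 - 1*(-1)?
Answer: 0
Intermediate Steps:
c(G, E) = 0
f = 4 (f = -3 + (6 - 1*(-1)) = -3 + (6 + 1) = -3 + 7 = 4)
t = 9/4 (t = ¾ - (-3)*2/4 = ¾ - ¼*(-6) = ¾ + 3/2 = 9/4 ≈ 2.2500)
c(-16, -56)*(t/f) = 0*((9/4)/4) = 0*((9/4)*(¼)) = 0*(9/16) = 0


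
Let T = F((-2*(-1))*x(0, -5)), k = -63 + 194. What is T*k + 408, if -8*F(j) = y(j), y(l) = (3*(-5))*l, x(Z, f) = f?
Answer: -8193/4 ≈ -2048.3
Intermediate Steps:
y(l) = -15*l
F(j) = 15*j/8 (F(j) = -(-15)*j/8 = 15*j/8)
k = 131
T = -75/4 (T = 15*(-2*(-1)*(-5))/8 = 15*(2*(-5))/8 = (15/8)*(-10) = -75/4 ≈ -18.750)
T*k + 408 = -75/4*131 + 408 = -9825/4 + 408 = -8193/4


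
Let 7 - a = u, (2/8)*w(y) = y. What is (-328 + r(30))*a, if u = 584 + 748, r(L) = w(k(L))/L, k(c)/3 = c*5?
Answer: 355100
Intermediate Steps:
k(c) = 15*c (k(c) = 3*(c*5) = 3*(5*c) = 15*c)
w(y) = 4*y
r(L) = 60 (r(L) = (4*(15*L))/L = (60*L)/L = 60)
u = 1332
a = -1325 (a = 7 - 1*1332 = 7 - 1332 = -1325)
(-328 + r(30))*a = (-328 + 60)*(-1325) = -268*(-1325) = 355100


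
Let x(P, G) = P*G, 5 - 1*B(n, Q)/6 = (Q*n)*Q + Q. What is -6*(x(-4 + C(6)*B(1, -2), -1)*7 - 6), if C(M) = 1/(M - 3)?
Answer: 120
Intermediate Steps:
C(M) = 1/(-3 + M)
B(n, Q) = 30 - 6*Q - 6*n*Q**2 (B(n, Q) = 30 - 6*((Q*n)*Q + Q) = 30 - 6*(n*Q**2 + Q) = 30 - 6*(Q + n*Q**2) = 30 + (-6*Q - 6*n*Q**2) = 30 - 6*Q - 6*n*Q**2)
x(P, G) = G*P
-6*(x(-4 + C(6)*B(1, -2), -1)*7 - 6) = -6*(-(-4 + (30 - 6*(-2) - 6*1*(-2)**2)/(-3 + 6))*7 - 6) = -6*(-(-4 + (30 + 12 - 6*1*4)/3)*7 - 6) = -6*(-(-4 + (30 + 12 - 24)/3)*7 - 6) = -6*(-(-4 + (1/3)*18)*7 - 6) = -6*(-(-4 + 6)*7 - 6) = -6*(-1*2*7 - 6) = -6*(-2*7 - 6) = -6*(-14 - 6) = -6*(-20) = 120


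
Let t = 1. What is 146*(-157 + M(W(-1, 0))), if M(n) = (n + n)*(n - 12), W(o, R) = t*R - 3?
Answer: -9782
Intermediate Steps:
W(o, R) = -3 + R (W(o, R) = 1*R - 3 = R - 3 = -3 + R)
M(n) = 2*n*(-12 + n) (M(n) = (2*n)*(-12 + n) = 2*n*(-12 + n))
146*(-157 + M(W(-1, 0))) = 146*(-157 + 2*(-3 + 0)*(-12 + (-3 + 0))) = 146*(-157 + 2*(-3)*(-12 - 3)) = 146*(-157 + 2*(-3)*(-15)) = 146*(-157 + 90) = 146*(-67) = -9782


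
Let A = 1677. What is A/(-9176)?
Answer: -1677/9176 ≈ -0.18276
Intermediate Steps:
A/(-9176) = 1677/(-9176) = 1677*(-1/9176) = -1677/9176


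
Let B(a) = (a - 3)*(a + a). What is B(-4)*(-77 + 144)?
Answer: 3752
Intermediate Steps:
B(a) = 2*a*(-3 + a) (B(a) = (-3 + a)*(2*a) = 2*a*(-3 + a))
B(-4)*(-77 + 144) = (2*(-4)*(-3 - 4))*(-77 + 144) = (2*(-4)*(-7))*67 = 56*67 = 3752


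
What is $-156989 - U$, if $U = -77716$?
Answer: $-79273$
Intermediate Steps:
$-156989 - U = -156989 - -77716 = -156989 + 77716 = -79273$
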